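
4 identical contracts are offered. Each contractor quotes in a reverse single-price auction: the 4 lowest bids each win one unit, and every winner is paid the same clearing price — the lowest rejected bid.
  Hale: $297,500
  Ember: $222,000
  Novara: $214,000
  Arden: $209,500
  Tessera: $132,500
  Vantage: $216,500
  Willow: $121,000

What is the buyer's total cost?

Total cost: $866,000

Bids ranked low→high: 121,000 (Willow), 132,500 (Tessera), 209,500 (Arden), 214,000 (Novara), 216,500 (Vantage), 222,000 (Ember), …
Winners (4 units): Willow, Tessera, Arden, Novara.
First losing bid is Vantage's $216,500, which sets the uniform price.
Total cost = 4 × $216,500 = $866,000.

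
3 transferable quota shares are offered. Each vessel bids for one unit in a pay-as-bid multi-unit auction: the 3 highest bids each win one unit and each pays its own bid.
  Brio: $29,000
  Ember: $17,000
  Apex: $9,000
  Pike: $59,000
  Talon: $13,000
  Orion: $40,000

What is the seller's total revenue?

Total revenue: $128,000

Bids ranked high→low: 59,000 (Pike), 40,000 (Orion), 29,000 (Brio), 17,000 (Ember), 13,000 (Talon), …
Winners (3 units): Pike, Orion, Brio.
Total revenue = 59,000 + 40,000 + 29,000 = $128,000.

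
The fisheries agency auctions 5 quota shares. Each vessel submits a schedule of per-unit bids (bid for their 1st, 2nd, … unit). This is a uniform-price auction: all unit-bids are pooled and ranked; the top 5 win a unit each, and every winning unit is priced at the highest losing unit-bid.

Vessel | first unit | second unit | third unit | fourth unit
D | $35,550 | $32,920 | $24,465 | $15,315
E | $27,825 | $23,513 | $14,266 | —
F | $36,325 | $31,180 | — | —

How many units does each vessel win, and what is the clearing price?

Pooled unit-bids ranked (top 5): 36,325 (F-1), 35,550 (D-1), 32,920 (D-2), 31,180 (F-2), 27,825 (E-1)
First bid not allocated: $24,465.
Allocation: D 2, E 1, F 2.

D 2, E 1, F 2; clearing price $24,465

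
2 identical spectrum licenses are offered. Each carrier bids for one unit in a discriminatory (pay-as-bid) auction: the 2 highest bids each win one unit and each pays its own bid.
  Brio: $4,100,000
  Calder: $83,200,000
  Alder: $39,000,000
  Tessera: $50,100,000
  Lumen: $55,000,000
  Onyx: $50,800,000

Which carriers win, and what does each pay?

Calder $83,200,000, Lumen $55,000,000

Bids ranked high→low: 83,200,000 (Calder), 55,000,000 (Lumen), 50,800,000 (Onyx), 50,100,000 (Tessera), …
The 2 highest are Calder, Lumen.
Each winner pays its own bid: Calder $83,200,000, Lumen $55,000,000.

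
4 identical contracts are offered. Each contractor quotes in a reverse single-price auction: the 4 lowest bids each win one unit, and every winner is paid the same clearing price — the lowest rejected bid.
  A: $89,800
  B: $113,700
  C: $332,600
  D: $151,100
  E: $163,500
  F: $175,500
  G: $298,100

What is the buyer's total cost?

Sorting: 89,800 (A), 113,700 (B), 151,100 (D), 163,500 (E), 175,500 (F), 298,100 (G), …
Lowest 4: A, B, D, E.
Lowest unsuccessful bid: $175,500 → clearing price.
Total cost = 4 × $175,500 = $702,000.

Total cost: $702,000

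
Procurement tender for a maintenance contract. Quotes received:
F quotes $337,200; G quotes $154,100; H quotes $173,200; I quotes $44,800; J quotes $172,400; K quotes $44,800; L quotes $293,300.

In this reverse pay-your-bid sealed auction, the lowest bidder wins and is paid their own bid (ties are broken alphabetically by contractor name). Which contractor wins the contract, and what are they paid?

Reverse pay-your-bid sealed auction: the lowest bidder wins and is paid their own bid.
Sorting bids: 44,800 (I) < 44,800 (K) < 154,100 (G) < 172,400 (J) < 173,200 (H) < 293,300 (L) < …
I and K tie at $44,800; tie-break gives it to I.
First-price: I is paid what they bid, $44,800.

I is paid $44,800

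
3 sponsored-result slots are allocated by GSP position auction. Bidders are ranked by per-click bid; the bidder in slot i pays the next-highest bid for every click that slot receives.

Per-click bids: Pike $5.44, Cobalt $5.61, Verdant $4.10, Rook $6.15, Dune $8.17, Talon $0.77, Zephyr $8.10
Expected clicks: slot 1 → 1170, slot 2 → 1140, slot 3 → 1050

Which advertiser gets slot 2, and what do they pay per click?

Zephyr; $6.15 per click

Ranked by bid: $8.17 (Dune) > $8.10 (Zephyr) > $6.15 (Rook) > $5.61 (Cobalt) > …
Slot 2 goes to the second-ranked bidder, Zephyr, who pays the next bid down: $6.15/click.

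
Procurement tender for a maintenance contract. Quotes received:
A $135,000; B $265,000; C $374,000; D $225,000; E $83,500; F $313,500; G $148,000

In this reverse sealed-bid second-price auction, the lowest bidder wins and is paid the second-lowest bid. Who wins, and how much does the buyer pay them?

E is paid $135,000

Bids ranked: 83,500 (E) < 135,000 (A) < 148,000 (G) < 225,000 (D) < 265,000 (B) < 313,500 (F) < …
Second-price: E is paid A's bid of $135,000.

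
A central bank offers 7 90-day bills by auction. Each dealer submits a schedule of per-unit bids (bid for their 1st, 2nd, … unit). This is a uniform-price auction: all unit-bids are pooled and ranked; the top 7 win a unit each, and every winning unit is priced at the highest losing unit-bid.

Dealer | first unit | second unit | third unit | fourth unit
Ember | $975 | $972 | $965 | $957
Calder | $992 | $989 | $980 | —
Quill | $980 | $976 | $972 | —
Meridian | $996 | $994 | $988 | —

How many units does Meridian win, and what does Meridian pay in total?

Pooled unit-bids ranked (top 7): 996 (Meridian-1), 994 (Meridian-2), 992 (Calder-1), 989 (Calder-2), 988 (Meridian-3), 980 (Calder-3), 980 (Quill-1)
Highest rejected unit-bid = $976.
Meridian wins 3 unit(s) at $976 each.

Meridian: 3 units, pays $2,928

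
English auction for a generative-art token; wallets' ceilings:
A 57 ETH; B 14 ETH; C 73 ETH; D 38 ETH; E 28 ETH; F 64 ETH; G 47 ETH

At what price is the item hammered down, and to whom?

Limits ranked: 73 (C) > 64 (F) > 57 (A) > 47 (G) > 38 (D) > 28 (E) > …
F is the last rival to drop out, at 64 ETH; C remains and wins at that price.

C wins at 64 ETH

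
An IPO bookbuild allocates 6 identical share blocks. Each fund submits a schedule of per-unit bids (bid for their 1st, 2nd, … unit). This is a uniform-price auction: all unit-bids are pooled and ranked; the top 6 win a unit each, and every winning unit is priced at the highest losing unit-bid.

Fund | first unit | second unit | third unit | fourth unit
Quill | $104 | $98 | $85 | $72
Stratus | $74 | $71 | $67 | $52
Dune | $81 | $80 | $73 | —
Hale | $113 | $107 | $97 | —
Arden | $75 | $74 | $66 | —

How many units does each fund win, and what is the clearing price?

Hale 3, Quill 3; clearing price $81

All unit-bids, highest first — top 6: 113 (Hale-1), 107 (Hale-2), 104 (Quill-1), 98 (Quill-2), 97 (Hale-3), 85 (Quill-3)
Highest rejected unit-bid = $81.
Allocation: Hale 3, Quill 3.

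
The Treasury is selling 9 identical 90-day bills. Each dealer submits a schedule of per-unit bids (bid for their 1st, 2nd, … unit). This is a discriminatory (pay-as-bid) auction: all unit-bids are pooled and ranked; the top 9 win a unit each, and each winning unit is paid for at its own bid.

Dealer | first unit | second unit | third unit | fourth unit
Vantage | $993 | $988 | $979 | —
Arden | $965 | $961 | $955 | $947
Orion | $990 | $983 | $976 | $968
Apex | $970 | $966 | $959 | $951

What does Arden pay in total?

Arden pays $0

Pooled unit-bids ranked (top 9): 993 (Vantage-1), 990 (Orion-1), 988 (Vantage-2), 983 (Orion-2), 979 (Vantage-3), 976 (Orion-3), 970 (Apex-1), 968 (Orion-4), 966 (Apex-2)
Next rejected bid: $965 (not a price — pay-as-bid).
Arden wins no units.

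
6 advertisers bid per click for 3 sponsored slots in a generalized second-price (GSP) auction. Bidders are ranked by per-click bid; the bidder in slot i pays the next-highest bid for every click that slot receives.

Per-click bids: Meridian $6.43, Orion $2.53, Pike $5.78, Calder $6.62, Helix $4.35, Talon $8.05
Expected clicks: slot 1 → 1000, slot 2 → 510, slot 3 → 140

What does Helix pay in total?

Ranked by bid: $8.05 (Talon) > $6.62 (Calder) > $6.43 (Meridian) > $5.78 (Pike) > …
Helix ranks below slot 3 → no slot, pays nothing.

Helix pays $0.00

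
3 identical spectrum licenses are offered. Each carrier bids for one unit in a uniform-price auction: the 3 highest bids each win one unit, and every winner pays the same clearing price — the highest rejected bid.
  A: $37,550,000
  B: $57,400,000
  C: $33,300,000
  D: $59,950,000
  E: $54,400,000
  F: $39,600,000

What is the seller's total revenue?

Total revenue: $118,800,000

Ordering the bids: 59,950,000 (D), 57,400,000 (B), 54,400,000 (E), 39,600,000 (F), 37,550,000 (A), …
The 3 highest are D, B, E.
First losing bid is F's $39,600,000, which sets the uniform price.
Total revenue = 3 × $39,600,000 = $118,800,000.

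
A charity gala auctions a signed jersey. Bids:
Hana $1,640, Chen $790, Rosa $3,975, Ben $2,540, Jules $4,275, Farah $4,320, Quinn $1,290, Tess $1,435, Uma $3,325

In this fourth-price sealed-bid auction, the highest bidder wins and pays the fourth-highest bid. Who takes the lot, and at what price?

Farah pays $3,325

Bids ranked: 4,320 (Farah) > 4,275 (Jules) > 3,975 (Rosa) > 3,325 (Uma) > 2,540 (Ben) > 1,640 (Hana) > …
Farah wins; payment is bid #4 in the ranking = $3,325.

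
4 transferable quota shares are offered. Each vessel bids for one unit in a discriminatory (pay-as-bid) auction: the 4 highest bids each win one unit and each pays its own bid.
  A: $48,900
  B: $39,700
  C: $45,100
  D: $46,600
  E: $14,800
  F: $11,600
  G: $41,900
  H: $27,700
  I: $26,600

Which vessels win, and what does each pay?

A $48,900, D $46,600, C $45,100, G $41,900

Ordering the bids: 48,900 (A), 46,600 (D), 45,100 (C), 41,900 (G), 39,700 (B), 27,700 (H), …
The 4 highest are A, D, C, G.
Each winner pays its own bid: A $48,900, D $46,600, C $45,100, G $41,900.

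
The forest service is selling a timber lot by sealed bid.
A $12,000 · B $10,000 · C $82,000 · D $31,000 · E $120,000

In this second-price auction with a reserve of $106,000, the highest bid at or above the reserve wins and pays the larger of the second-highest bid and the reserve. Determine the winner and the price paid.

E pays $106,000

Bids ranked: 120,000 (E) > 82,000 (C) > 31,000 (D) > 12,000 (A) > 10,000 (B)
Highest eligible bid: E at $120,000.
max(second-highest $82,000, reserve $106,000) = $106,000.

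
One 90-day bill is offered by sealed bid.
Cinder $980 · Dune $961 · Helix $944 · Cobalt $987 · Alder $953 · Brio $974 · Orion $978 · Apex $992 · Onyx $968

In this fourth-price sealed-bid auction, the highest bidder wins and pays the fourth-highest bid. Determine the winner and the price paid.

Apex pays $978

Rule: the highest bidder wins and pays the fourth-highest bid.
Bids ranked: 992 (Apex) > 987 (Cobalt) > 980 (Cinder) > 978 (Orion) > 974 (Brio) > 968 (Onyx) > …
Apex is highest; pays the fourth-highest bid, $978.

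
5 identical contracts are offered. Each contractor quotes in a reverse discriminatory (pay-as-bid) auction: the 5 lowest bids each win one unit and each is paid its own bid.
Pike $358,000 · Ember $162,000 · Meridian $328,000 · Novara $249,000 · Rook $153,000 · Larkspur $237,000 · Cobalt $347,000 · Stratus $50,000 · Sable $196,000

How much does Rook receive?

Rook is paid $153,000

Sorting: 50,000 (Stratus), 153,000 (Rook), 162,000 (Ember), 196,000 (Sable), 237,000 (Larkspur), 249,000 (Novara), 328,000 (Meridian), …
The 5 lowest are Stratus, Rook, Ember, Sable, Larkspur.
Rook wins → own bid $153,000.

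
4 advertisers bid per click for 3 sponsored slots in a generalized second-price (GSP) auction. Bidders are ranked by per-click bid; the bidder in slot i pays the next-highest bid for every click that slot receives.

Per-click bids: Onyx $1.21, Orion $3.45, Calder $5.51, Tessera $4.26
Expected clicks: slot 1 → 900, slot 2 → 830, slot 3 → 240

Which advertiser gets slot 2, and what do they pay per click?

Tessera; $3.45 per click

Sorting advertisers: $5.51 (Calder) > $4.26 (Tessera) > $3.45 (Orion) > $1.21 (Onyx)
Slot 2 goes to the second-ranked bidder, Tessera, who pays the next bid down: $3.45/click.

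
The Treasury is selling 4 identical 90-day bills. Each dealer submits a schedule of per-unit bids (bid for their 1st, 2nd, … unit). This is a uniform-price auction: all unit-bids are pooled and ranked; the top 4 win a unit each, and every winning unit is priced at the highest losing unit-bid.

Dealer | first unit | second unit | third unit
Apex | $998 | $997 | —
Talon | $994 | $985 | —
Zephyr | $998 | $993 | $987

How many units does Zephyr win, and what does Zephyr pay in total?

Pooled unit-bids ranked (top 4): 998 (Apex-1), 998 (Zephyr-1), 997 (Apex-2), 994 (Talon-1)
The (k+1)-th unit-bid is $993.
Zephyr wins 1 unit(s) at $993 each.

Zephyr: 1 unit, pays $993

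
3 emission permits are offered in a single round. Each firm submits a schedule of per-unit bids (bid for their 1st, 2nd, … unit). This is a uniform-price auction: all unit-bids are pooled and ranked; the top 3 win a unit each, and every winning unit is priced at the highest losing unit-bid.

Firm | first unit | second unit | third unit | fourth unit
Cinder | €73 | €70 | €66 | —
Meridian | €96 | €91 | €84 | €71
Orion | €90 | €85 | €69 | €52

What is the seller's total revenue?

Total revenue: €255

All unit-bids, highest first — top 3: 96 (Meridian-1), 91 (Meridian-2), 90 (Orion-1)
Highest rejected unit-bid = €85.
Allocation: Meridian 2, Orion 1. Every unit priced at €85.
Revenue = 3 × 85 = €255.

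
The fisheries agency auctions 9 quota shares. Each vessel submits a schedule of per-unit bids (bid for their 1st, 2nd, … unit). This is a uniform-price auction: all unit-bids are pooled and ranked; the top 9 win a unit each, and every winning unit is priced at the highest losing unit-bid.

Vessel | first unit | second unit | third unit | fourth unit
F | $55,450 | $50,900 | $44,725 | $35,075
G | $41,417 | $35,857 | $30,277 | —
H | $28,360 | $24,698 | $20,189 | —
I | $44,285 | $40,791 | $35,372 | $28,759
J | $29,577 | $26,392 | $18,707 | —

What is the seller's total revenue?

Total revenue: $272,493

Merging the schedules and taking the best 9: 55,450 (F-1), 50,900 (F-2), 44,725 (F-3), 44,285 (I-1), 41,417 (G-1), 40,791 (I-2), 35,857 (G-2), 35,372 (I-3), 35,075 (F-4)
The (k+1)-th unit-bid is $30,277.
Allocation: F 4, G 2, I 3. Every unit priced at $30,277.
Revenue = 9 × 30,277 = $272,493.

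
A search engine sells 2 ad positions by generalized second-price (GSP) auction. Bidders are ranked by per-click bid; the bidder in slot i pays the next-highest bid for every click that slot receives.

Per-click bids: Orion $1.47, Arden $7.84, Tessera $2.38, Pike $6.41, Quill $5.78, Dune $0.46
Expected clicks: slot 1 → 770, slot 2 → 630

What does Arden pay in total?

Arden pays $4935.70

Sorting advertisers: $7.84 (Arden) > $6.41 (Pike) > $5.78 (Quill) > …
Arden holds slot 1 → pays next bid $6.41 × 770 clicks = $4935.70.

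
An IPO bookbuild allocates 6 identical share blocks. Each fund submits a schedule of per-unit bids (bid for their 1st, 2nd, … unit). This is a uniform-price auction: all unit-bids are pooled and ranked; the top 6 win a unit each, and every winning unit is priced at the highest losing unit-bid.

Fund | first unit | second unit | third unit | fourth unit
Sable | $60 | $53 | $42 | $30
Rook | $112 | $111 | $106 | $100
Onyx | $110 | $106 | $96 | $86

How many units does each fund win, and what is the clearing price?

Onyx 2, Rook 4; clearing price $96

All unit-bids, highest first — top 6: 112 (Rook-1), 111 (Rook-2), 110 (Onyx-1), 106 (Rook-3), 106 (Onyx-2), 100 (Rook-4)
Highest rejected unit-bid = $96.
Allocation: Onyx 2, Rook 4.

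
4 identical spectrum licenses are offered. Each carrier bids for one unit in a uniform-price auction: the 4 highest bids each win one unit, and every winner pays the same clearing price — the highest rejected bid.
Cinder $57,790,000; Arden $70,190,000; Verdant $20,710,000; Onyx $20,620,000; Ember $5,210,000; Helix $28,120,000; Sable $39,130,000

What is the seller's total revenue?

Ordering the bids: 70,190,000 (Arden), 57,790,000 (Cinder), 39,130,000 (Sable), 28,120,000 (Helix), 20,710,000 (Verdant), 20,620,000 (Onyx), …
Top 4: Arden, Cinder, Sable, Helix.
Highest unsuccessful bid: $20,710,000 → clearing price.
Total revenue = 4 × $20,710,000 = $82,840,000.

Total revenue: $82,840,000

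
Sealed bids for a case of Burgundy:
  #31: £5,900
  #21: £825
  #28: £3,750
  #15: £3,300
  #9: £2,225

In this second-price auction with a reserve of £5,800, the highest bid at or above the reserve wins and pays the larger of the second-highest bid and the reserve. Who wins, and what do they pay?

#31 pays £5,800

Bids in order: 5,900 (#31) > 3,750 (#28) > 3,300 (#15) > 2,225 (#9) > 825 (#21)
Highest eligible bid: #31 at £5,900.
max(second-highest £3,750, reserve £5,800) = £5,800.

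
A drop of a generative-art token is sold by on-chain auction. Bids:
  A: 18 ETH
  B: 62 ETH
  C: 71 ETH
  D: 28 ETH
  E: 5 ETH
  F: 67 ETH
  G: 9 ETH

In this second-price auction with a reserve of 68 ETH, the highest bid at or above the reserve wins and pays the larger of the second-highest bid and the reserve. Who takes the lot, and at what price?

Second-price auction with a reserve of 68 ETH: the highest bid at or above the reserve wins and pays the larger of the second-highest bid and the reserve.
Sorting bids: 71 (C) > 67 (F) > 62 (B) > 28 (D) > 18 (A) > 9 (G) > …
C has the top bid at or above the reserve (71 ETH).
Second-highest bid 67 ETH is below the reserve 68 ETH, so the reserve binds → payment 68 ETH.

C pays 68 ETH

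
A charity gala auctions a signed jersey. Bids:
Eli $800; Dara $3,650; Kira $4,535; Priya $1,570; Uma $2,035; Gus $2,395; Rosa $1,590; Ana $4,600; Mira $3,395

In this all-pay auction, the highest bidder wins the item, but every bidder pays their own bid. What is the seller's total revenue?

Bids in order: 4,600 (Ana) > 4,535 (Kira) > 3,650 (Dara) > 3,395 (Mira) > 2,395 (Gus) > 2,035 (Uma) > …
Ana wins with the top bid; all bids are sunk regardless.
Every bidder forfeits their bid regardless of winning.
Revenue = 800 + 3,650 + 4,535 + 1,570 + 2,035 + 2,395 + 1,590 + 4,600 + 3,395 = $24,570.

Total revenue: $24,570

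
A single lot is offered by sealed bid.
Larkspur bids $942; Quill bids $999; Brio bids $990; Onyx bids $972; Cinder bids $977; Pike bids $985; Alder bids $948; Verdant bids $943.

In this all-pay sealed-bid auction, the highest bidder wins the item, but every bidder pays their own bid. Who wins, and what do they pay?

Quill pays $999

Rule: the highest bidder wins the item, but every bidder pays their own bid.
Bids in order: 999 (Quill) > 990 (Brio) > 985 (Pike) > 977 (Cinder) > 972 (Onyx) > 948 (Alder) > …
Quill wins with the top bid; all bids are sunk regardless.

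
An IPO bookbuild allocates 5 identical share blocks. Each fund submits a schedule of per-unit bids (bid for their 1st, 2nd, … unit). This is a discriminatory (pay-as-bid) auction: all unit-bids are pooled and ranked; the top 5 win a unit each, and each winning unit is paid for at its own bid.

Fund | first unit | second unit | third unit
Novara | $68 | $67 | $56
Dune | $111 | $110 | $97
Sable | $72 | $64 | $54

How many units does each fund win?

Dune 3, Novara 1, Sable 1

Pooled unit-bids ranked (top 5): 111 (Dune-1), 110 (Dune-2), 97 (Dune-3), 72 (Sable-1), 68 (Novara-1)
Next rejected bid: $67 (not a price — pay-as-bid).
Allocation: Dune 3, Novara 1, Sable 1.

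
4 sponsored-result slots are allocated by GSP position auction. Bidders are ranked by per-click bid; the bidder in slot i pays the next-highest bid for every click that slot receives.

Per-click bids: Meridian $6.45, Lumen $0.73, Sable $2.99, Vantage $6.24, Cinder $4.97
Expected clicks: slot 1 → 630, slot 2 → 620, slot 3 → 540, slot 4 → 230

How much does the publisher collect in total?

Sorting advertisers: $6.45 (Meridian) > $6.24 (Vantage) > $4.97 (Cinder) > $2.99 (Sable) > $0.73 (Lumen)
Slot 1: Meridian pays $6.24 × 630 = $3931.20
Slot 2: Vantage pays $4.97 × 620 = $3081.40
Slot 3: Cinder pays $2.99 × 540 = $1614.60
Slot 4: Sable pays $0.73 × 230 = $167.90
Total = $8795.10

Total revenue: $8795.10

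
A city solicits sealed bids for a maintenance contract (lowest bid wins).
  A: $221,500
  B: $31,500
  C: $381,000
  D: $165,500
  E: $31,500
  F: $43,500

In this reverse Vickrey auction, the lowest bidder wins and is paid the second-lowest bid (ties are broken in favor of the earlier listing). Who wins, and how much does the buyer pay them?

Bids in order: 31,500 (B) < 31,500 (E) < 43,500 (F) < 165,500 (D) < 221,500 (A) < 381,000 (C)
Tie at $31,500 → B wins by tie-break.
B is lowest; is paid the second-lowest bid, $31,500.

B is paid $31,500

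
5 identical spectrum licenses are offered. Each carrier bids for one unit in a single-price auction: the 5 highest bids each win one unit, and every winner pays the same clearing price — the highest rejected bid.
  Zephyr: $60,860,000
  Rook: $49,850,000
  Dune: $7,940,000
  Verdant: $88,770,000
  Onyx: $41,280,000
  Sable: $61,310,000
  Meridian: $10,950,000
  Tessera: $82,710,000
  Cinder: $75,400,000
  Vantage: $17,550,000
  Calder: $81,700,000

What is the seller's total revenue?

Ordering the bids: 88,770,000 (Verdant), 82,710,000 (Tessera), 81,700,000 (Calder), 75,400,000 (Cinder), 61,310,000 (Sable), 60,860,000 (Zephyr), 49,850,000 (Rook), …
The 5 highest are Verdant, Tessera, Calder, Cinder, Sable.
Clearing price = highest rejected bid = $60,860,000.
Total revenue = 5 × $60,860,000 = $304,300,000.

Total revenue: $304,300,000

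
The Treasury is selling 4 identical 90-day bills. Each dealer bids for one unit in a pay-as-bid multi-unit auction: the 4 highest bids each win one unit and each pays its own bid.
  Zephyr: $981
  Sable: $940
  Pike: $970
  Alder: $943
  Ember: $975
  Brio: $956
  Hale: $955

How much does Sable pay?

Sorting: 981 (Zephyr), 975 (Ember), 970 (Pike), 956 (Brio), 955 (Hale), 943 (Alder), …
Top 4: Zephyr, Ember, Pike, Brio.
Sable does not win → $0.

Sable pays $0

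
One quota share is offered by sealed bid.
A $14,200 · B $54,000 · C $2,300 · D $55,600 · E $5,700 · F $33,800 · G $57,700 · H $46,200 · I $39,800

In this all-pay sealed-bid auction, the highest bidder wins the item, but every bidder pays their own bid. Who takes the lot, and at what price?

Sorting bids: 57,700 (G) > 55,600 (D) > 54,000 (B) > 46,200 (H) > 39,800 (I) > 33,800 (F) > …
G is highest and takes the item; every bidder forfeits their bid.

G pays $57,700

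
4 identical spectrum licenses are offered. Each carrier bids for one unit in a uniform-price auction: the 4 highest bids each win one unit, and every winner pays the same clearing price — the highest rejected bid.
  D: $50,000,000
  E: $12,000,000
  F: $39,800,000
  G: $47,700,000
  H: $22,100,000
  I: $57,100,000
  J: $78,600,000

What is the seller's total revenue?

Total revenue: $159,200,000

Bids ranked high→low: 78,600,000 (J), 57,100,000 (I), 50,000,000 (D), 47,700,000 (G), 39,800,000 (F), 22,100,000 (H), …
The 4 highest are J, I, D, G.
Highest unsuccessful bid: $39,800,000 → clearing price.
Total revenue = 4 × $39,800,000 = $159,200,000.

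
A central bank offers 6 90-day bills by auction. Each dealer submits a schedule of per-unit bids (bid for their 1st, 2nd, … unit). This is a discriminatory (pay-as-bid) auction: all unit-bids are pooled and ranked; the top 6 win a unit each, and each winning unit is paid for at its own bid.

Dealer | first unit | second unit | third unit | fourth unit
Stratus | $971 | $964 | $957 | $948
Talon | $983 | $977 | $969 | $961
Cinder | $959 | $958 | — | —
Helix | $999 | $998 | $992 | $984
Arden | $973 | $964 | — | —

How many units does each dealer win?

Helix 4, Talon 2

Merging the schedules and taking the best 6: 999 (Helix-1), 998 (Helix-2), 992 (Helix-3), 984 (Helix-4), 983 (Talon-1), 977 (Talon-2)
Next rejected bid: $973 (not a price — pay-as-bid).
Allocation: Helix 4, Talon 2.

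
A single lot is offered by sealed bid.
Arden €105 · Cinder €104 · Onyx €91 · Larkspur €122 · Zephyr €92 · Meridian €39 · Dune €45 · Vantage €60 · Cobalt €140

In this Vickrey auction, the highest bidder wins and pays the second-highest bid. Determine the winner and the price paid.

Bids in order: 140 (Cobalt) > 122 (Larkspur) > 105 (Arden) > 104 (Cinder) > 92 (Zephyr) > 91 (Onyx) > …
Cobalt is highest; pays the second-highest bid, €122.

Cobalt pays €122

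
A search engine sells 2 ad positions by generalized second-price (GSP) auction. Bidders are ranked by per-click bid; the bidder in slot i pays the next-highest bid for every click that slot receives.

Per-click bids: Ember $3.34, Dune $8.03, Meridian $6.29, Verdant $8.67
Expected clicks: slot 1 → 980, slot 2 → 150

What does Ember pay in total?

Ember pays $0.00

Sorting advertisers: $8.67 (Verdant) > $8.03 (Dune) > $6.29 (Meridian) > …
Ember ranks below slot 2 → no slot, pays nothing.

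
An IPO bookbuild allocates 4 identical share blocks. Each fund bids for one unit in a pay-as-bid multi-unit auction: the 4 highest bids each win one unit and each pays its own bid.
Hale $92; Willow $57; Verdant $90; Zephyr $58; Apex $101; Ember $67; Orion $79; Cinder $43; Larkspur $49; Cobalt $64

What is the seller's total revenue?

Total revenue: $362

Sorting: 101 (Apex), 92 (Hale), 90 (Verdant), 79 (Orion), 67 (Ember), 64 (Cobalt), …
The 4 highest are Apex, Hale, Verdant, Orion.
Total revenue = 101 + 92 + 90 + 79 = $362.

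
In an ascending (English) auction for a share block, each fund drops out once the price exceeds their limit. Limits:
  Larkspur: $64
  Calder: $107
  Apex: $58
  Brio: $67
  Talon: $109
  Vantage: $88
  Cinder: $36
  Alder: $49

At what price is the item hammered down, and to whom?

Talon wins at $107

Rule: the price rises until one bidder remains; the winner pays the price at which the last rival dropped out.
Sorting limits: 109 (Talon) > 107 (Calder) > 88 (Vantage) > 67 (Brio) > 64 (Larkspur) > 58 (Apex) > …
Bidding ends when Calder exits at $107; Talon takes it.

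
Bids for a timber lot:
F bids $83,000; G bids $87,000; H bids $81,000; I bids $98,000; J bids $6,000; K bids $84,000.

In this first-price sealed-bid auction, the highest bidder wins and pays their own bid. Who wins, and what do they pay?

I pays $98,000

First-price sealed-bid auction: the highest bidder wins and pays their own bid.
Sorting bids: 98,000 (I) > 87,000 (G) > 84,000 (K) > 83,000 (F) > 81,000 (H) > 6,000 (J)
I is highest → pays own bid, $98,000.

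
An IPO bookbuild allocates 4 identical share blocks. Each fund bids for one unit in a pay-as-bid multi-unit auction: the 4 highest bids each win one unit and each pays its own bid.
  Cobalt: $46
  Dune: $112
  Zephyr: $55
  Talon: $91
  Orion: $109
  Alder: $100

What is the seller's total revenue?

Total revenue: $412

Ordering the bids: 112 (Dune), 109 (Orion), 100 (Alder), 91 (Talon), 55 (Zephyr), 46 (Cobalt)
Winners (4 units): Dune, Orion, Alder, Talon.
Total revenue = 112 + 109 + 100 + 91 = $412.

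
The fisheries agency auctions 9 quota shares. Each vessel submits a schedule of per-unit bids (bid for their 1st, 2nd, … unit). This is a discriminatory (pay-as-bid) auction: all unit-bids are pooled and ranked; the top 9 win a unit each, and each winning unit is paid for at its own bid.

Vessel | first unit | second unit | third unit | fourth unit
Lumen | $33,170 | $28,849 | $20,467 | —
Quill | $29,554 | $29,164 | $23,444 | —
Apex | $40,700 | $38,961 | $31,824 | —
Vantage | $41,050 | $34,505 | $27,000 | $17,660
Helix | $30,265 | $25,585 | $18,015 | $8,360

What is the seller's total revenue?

Merging the schedules and taking the best 9: 41,050 (Vantage-1), 40,700 (Apex-1), 38,961 (Apex-2), 34,505 (Vantage-2), 33,170 (Lumen-1), 31,824 (Apex-3), 30,265 (Helix-1), 29,554 (Quill-1), 29,164 (Quill-2)
Next rejected bid: $28,849 (not a price — pay-as-bid).
Each winning unit pays its own bid.
Revenue = 41,050 + 40,700 + 38,961 + 34,505 + 33,170 + 31,824 + 30,265 + 29,554 + 29,164 = $309,193.

Total revenue: $309,193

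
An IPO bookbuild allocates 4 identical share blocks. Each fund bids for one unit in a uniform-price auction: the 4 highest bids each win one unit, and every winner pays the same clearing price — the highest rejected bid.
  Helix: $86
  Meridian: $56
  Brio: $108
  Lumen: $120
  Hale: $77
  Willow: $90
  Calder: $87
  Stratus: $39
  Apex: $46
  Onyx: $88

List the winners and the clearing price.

Ordering the bids: 120 (Lumen), 108 (Brio), 90 (Willow), 88 (Onyx), 87 (Calder), 86 (Helix), …
Top 4: Lumen, Brio, Willow, Onyx.
Clearing price = highest rejected bid = $87.

Lumen, Brio, Willow, Onyx; each pays $87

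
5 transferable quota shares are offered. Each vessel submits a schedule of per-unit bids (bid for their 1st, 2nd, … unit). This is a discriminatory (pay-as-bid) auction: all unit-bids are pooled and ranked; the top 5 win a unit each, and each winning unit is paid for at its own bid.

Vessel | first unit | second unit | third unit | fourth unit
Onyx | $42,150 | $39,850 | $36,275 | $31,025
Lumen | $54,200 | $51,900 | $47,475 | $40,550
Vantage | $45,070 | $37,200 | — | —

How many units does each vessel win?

Lumen 3, Onyx 1, Vantage 1

Pooled unit-bids ranked (top 5): 54,200 (Lumen-1), 51,900 (Lumen-2), 47,475 (Lumen-3), 45,070 (Vantage-1), 42,150 (Onyx-1)
Next rejected bid: $40,550 (not a price — pay-as-bid).
Allocation: Lumen 3, Onyx 1, Vantage 1.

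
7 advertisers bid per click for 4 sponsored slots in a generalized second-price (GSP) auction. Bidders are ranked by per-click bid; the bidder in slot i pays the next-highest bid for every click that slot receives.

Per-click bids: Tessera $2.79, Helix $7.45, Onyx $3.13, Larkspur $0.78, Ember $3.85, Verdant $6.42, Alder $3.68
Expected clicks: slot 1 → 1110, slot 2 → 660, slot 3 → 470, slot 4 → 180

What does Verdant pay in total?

Verdant pays $2541.00

Sorting advertisers: $7.45 (Helix) > $6.42 (Verdant) > $3.85 (Ember) > $3.68 (Alder) > $3.13 (Onyx) > …
Verdant holds slot 2 → pays next bid $3.85 × 660 clicks = $2541.00.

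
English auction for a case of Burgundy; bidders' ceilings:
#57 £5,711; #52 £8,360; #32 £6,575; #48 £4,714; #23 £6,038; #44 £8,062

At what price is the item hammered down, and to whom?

Rule: the price rises until one bidder remains; the winner pays the price at which the last rival dropped out.
Limits in order: 8,360 (#52) > 8,062 (#44) > 6,575 (#32) > 6,038 (#23) > 5,711 (#57) > 4,714 (#48)
#44 is the last rival to drop out, at £8,062; #52 remains and wins at that price.

#52 wins at £8,062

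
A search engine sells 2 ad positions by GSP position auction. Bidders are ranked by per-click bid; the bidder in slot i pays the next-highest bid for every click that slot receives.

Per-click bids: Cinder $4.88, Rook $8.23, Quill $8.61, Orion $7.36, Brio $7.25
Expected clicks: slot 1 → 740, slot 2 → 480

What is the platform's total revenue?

Total revenue: $9623.00

Sorting advertisers: $8.61 (Quill) > $8.23 (Rook) > $7.36 (Orion) > …
Slot 1: Quill pays $8.23 × 740 = $6090.20
Slot 2: Rook pays $7.36 × 480 = $3532.80
Total = $9623.00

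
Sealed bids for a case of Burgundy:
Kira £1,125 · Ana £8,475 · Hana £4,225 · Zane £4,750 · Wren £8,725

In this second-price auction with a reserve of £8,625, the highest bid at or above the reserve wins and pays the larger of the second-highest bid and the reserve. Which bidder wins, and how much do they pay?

Bids ranked: 8,725 (Wren) > 8,475 (Ana) > 4,750 (Zane) > 4,225 (Hana) > 1,125 (Kira)
Wren has the top bid at or above the reserve (£8,725).
max(second-highest £8,475, reserve £8,625) = £8,625.

Wren pays £8,625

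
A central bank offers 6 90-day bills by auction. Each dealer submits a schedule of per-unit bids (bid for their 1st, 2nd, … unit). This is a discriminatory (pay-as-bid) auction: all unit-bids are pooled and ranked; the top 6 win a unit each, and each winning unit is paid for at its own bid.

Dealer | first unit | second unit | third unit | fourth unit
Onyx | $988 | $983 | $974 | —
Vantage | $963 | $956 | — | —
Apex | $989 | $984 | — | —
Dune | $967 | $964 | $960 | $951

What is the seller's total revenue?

Total revenue: $5,885

Merging the schedules and taking the best 6: 989 (Apex-1), 988 (Onyx-1), 984 (Apex-2), 983 (Onyx-2), 974 (Onyx-3), 967 (Dune-1)
Next rejected bid: $964 (not a price — pay-as-bid).
Each winning unit pays its own bid.
Revenue = 989 + 988 + 984 + 983 + 974 + 967 = $5,885.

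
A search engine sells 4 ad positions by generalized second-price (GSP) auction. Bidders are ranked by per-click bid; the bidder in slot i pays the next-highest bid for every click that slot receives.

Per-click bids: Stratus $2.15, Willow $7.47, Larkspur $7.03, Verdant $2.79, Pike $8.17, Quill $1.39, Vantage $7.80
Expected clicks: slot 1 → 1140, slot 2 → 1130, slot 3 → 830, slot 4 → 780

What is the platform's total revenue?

Total revenue: $25344.20

Ranked by bid: $8.17 (Pike) > $7.80 (Vantage) > $7.47 (Willow) > $7.03 (Larkspur) > $2.79 (Verdant) > …
Slot 1: Pike pays $7.80 × 1140 = $8892.00
Slot 2: Vantage pays $7.47 × 1130 = $8441.10
Slot 3: Willow pays $7.03 × 830 = $5834.90
Slot 4: Larkspur pays $2.79 × 780 = $2176.20
Total = $25344.20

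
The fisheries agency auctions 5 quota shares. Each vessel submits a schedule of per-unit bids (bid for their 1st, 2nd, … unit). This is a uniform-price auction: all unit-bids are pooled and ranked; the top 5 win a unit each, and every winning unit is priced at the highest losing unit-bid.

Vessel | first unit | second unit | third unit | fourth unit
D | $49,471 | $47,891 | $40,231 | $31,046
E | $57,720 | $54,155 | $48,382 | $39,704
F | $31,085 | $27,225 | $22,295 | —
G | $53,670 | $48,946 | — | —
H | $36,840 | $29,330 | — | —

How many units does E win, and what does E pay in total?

E: 2 units, pays $96,764

Pooled unit-bids ranked (top 5): 57,720 (E-1), 54,155 (E-2), 53,670 (G-1), 49,471 (D-1), 48,946 (G-2)
Highest rejected unit-bid = $48,382.
E wins 2 unit(s) at $48,382 each.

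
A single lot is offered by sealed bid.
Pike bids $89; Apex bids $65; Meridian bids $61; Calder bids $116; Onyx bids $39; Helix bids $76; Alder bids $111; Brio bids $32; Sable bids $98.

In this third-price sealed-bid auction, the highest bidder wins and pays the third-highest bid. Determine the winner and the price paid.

Calder pays $98

Rule: the highest bidder wins and pays the third-highest bid.
Sorting bids: 116 (Calder) > 111 (Alder) > 98 (Sable) > 89 (Pike) > 76 (Helix) > 65 (Apex) > …
Calder wins; payment is bid #3 in the ranking = $98.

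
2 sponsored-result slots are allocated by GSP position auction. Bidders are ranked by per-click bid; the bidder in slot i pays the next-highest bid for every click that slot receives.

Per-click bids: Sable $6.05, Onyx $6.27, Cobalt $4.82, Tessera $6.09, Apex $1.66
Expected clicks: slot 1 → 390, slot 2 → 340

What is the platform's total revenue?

Sorting advertisers: $6.27 (Onyx) > $6.09 (Tessera) > $6.05 (Sable) > …
Slot 1: Onyx pays $6.09 × 390 = $2375.10
Slot 2: Tessera pays $6.05 × 340 = $2057.00
Total = $4432.10

Total revenue: $4432.10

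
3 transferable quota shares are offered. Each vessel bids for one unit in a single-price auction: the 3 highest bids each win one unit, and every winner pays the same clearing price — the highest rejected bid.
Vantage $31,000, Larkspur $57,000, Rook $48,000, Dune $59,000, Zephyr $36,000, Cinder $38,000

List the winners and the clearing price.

Dune, Larkspur, Rook; each pays $38,000

Bids ranked high→low: 59,000 (Dune), 57,000 (Larkspur), 48,000 (Rook), 38,000 (Cinder), 36,000 (Zephyr), …
Winners (3 units): Dune, Larkspur, Rook.
First losing bid is Cinder's $38,000, which sets the uniform price.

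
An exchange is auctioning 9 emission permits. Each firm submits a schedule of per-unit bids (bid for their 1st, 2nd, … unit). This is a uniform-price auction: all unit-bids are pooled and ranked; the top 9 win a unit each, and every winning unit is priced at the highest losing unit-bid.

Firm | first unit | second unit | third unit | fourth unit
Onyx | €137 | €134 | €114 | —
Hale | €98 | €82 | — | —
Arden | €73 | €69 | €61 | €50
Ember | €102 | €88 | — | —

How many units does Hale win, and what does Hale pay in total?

Hale: 2 units, pays €122

Pooled unit-bids ranked (top 9): 137 (Onyx-1), 134 (Onyx-2), 114 (Onyx-3), 102 (Ember-1), 98 (Hale-1), 88 (Ember-2), 82 (Hale-2), 73 (Arden-1), 69 (Arden-2)
Highest rejected unit-bid = €61.
Hale wins 2 unit(s) at €61 each.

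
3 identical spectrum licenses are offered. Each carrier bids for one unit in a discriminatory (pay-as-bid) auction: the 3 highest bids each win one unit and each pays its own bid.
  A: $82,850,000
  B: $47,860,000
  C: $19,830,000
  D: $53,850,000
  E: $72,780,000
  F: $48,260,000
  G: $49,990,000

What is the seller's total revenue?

Total revenue: $209,480,000

Sorting: 82,850,000 (A), 72,780,000 (E), 53,850,000 (D), 49,990,000 (G), 48,260,000 (F), …
Top 3: A, E, D.
Total revenue = 82,850,000 + 72,780,000 + 53,850,000 = $209,480,000.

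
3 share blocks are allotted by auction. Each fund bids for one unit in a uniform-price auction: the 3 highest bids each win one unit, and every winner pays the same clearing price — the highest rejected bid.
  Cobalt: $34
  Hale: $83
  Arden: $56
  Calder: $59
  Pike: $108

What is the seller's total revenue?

Total revenue: $168

Ordering the bids: 108 (Pike), 83 (Hale), 59 (Calder), 56 (Arden), 34 (Cobalt)
The 3 highest are Pike, Hale, Calder.
Highest unsuccessful bid: $56 → clearing price.
Total revenue = 3 × $56 = $168.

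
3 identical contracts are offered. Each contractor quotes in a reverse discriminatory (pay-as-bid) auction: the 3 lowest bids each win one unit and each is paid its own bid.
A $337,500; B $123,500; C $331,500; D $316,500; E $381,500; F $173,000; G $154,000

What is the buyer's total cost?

Ordering the bids: 123,500 (B), 154,000 (G), 173,000 (F), 316,500 (D), 331,500 (C), …
Winners (3 units): B, G, F.
Total cost = 123,500 + 154,000 + 173,000 = $450,500.

Total cost: $450,500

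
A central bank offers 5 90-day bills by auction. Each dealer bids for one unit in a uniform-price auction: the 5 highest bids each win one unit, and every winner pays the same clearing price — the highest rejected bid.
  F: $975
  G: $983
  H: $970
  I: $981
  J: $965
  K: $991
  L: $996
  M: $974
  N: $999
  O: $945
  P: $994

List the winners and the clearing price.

N, L, P, K, G; each pays $981

Bids ranked high→low: 999 (N), 996 (L), 994 (P), 991 (K), 983 (G), 981 (I), 975 (F), …
The 5 highest are N, L, P, K, G.
Clearing price = highest rejected bid = $981.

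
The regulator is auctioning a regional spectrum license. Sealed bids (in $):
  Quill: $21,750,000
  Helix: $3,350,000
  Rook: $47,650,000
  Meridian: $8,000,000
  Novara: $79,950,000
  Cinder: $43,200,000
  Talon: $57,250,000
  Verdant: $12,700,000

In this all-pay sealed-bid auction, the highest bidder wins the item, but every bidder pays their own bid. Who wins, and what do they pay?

Rule: the highest bidder wins the item, but every bidder pays their own bid.
Sorting bids: 79,950,000 (Novara) > 57,250,000 (Talon) > 47,650,000 (Rook) > 43,200,000 (Cinder) > 21,750,000 (Quill) > 12,700,000 (Verdant) > …
Novara is highest and takes the item; every bidder forfeits their bid.

Novara pays $79,950,000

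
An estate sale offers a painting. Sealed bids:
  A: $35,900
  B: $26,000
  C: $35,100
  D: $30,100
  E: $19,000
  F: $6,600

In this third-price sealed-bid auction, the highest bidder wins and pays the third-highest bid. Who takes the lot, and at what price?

Bids ranked: 35,900 (A) > 35,100 (C) > 30,100 (D) > 26,000 (B) > 19,000 (E) > 6,600 (F)
A is highest; pays the third-highest bid, $30,100.

A pays $30,100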